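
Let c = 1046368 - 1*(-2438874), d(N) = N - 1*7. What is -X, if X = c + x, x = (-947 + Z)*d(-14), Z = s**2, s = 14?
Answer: -3501013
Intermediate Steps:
d(N) = -7 + N (d(N) = N - 7 = -7 + N)
Z = 196 (Z = 14**2 = 196)
x = 15771 (x = (-947 + 196)*(-7 - 14) = -751*(-21) = 15771)
c = 3485242 (c = 1046368 + 2438874 = 3485242)
X = 3501013 (X = 3485242 + 15771 = 3501013)
-X = -1*3501013 = -3501013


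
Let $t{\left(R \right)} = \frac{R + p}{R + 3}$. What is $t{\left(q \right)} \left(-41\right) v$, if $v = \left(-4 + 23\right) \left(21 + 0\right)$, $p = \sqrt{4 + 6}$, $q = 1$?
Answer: $- \frac{16359}{4} - \frac{16359 \sqrt{10}}{4} \approx -17023.0$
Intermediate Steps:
$p = \sqrt{10} \approx 3.1623$
$v = 399$ ($v = 19 \cdot 21 = 399$)
$t{\left(R \right)} = \frac{R + \sqrt{10}}{3 + R}$ ($t{\left(R \right)} = \frac{R + \sqrt{10}}{R + 3} = \frac{R + \sqrt{10}}{3 + R}$)
$t{\left(q \right)} \left(-41\right) v = \frac{1 + \sqrt{10}}{3 + 1} \left(-41\right) 399 = \frac{1 + \sqrt{10}}{4} \left(-41\right) 399 = \left(\frac{1}{4} + \frac{\sqrt{10}}{4}\right) \left(-41\right) 399 = \left(- \frac{41}{4} - \frac{41 \sqrt{10}}{4}\right) 399 = - \frac{16359}{4} - \frac{16359 \sqrt{10}}{4}$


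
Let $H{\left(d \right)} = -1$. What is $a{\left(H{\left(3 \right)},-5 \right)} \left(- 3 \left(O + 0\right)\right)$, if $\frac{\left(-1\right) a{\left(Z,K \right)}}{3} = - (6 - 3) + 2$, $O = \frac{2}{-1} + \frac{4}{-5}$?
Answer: $\frac{126}{5} \approx 25.2$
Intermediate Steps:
$O = - \frac{14}{5}$ ($O = 2 \left(-1\right) + 4 \left(- \frac{1}{5}\right) = -2 - \frac{4}{5} = - \frac{14}{5} \approx -2.8$)
$a{\left(Z,K \right)} = 3$ ($a{\left(Z,K \right)} = - 3 \left(- (6 - 3) + 2\right) = - 3 \left(\left(-1\right) 3 + 2\right) = - 3 \left(-3 + 2\right) = \left(-3\right) \left(-1\right) = 3$)
$a{\left(H{\left(3 \right)},-5 \right)} \left(- 3 \left(O + 0\right)\right) = 3 \left(- 3 \left(- \frac{14}{5} + 0\right)\right) = 3 \left(\left(-3\right) \left(- \frac{14}{5}\right)\right) = 3 \cdot \frac{42}{5} = \frac{126}{5}$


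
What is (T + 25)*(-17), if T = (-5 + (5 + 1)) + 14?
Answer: -680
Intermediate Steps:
T = 15 (T = (-5 + 6) + 14 = 1 + 14 = 15)
(T + 25)*(-17) = (15 + 25)*(-17) = 40*(-17) = -680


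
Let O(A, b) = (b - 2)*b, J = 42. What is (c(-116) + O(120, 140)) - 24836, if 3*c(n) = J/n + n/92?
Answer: -22077197/4002 ≈ -5516.5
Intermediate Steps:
O(A, b) = b*(-2 + b) (O(A, b) = (-2 + b)*b = b*(-2 + b))
c(n) = 14/n + n/276 (c(n) = (42/n + n/92)/3 = 14/n + n/276)
(c(-116) + O(120, 140)) - 24836 = ((14/(-116) + (1/276)*(-116)) + 140*(-2 + 140)) - 24836 = ((14*(-1/116) - 29/69) + 140*138) - 24836 = ((-7/58 - 29/69) + 19320) - 24836 = (-2165/4002 + 19320) - 24836 = 77316475/4002 - 24836 = -22077197/4002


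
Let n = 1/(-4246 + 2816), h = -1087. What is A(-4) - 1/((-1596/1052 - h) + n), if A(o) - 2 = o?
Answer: -816854084/408238997 ≈ -2.0009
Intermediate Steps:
A(o) = 2 + o
n = -1/1430 (n = 1/(-1430) = -1/1430 ≈ -0.00069930)
A(-4) - 1/((-1596/1052 - h) + n) = (2 - 4) - 1/((-1596/1052 - 1*(-1087)) - 1/1430) = -2 - 1/((-1596*1/1052 + 1087) - 1/1430) = -2 - 1/((-399/263 + 1087) - 1/1430) = -2 - 1/(285482/263 - 1/1430) = -2 - 1/408238997/376090 = -2 - 1*376090/408238997 = -2 - 376090/408238997 = -816854084/408238997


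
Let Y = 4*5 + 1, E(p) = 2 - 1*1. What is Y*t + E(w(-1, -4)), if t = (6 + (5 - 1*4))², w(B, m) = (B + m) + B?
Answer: 1030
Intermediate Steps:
w(B, m) = m + 2*B
E(p) = 1 (E(p) = 2 - 1 = 1)
Y = 21 (Y = 20 + 1 = 21)
t = 49 (t = (6 + (5 - 4))² = (6 + 1)² = 7² = 49)
Y*t + E(w(-1, -4)) = 21*49 + 1 = 1029 + 1 = 1030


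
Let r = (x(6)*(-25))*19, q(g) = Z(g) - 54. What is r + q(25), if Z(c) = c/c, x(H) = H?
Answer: -2903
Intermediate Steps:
Z(c) = 1
q(g) = -53 (q(g) = 1 - 54 = -53)
r = -2850 (r = (6*(-25))*19 = -150*19 = -2850)
r + q(25) = -2850 - 53 = -2903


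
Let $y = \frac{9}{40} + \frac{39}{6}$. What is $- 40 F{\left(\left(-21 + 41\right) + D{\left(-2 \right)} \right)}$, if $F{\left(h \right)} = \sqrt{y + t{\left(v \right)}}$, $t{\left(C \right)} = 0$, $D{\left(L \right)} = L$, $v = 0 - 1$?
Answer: $- 2 \sqrt{2690} \approx -103.73$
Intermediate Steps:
$v = -1$ ($v = 0 - 1 = -1$)
$y = \frac{269}{40}$ ($y = 9 \cdot \frac{1}{40} + 39 \cdot \frac{1}{6} = \frac{9}{40} + \frac{13}{2} = \frac{269}{40} \approx 6.725$)
$F{\left(h \right)} = \frac{\sqrt{2690}}{20}$ ($F{\left(h \right)} = \sqrt{\frac{269}{40} + 0} = \sqrt{\frac{269}{40}} = \frac{\sqrt{2690}}{20}$)
$- 40 F{\left(\left(-21 + 41\right) + D{\left(-2 \right)} \right)} = - 40 \frac{\sqrt{2690}}{20} = - 2 \sqrt{2690}$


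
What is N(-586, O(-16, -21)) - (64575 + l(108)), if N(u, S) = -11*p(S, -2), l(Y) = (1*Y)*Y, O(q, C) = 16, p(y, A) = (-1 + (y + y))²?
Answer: -86810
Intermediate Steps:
p(y, A) = (-1 + 2*y)²
l(Y) = Y² (l(Y) = Y*Y = Y²)
N(u, S) = -11*(-1 + 2*S)²
N(-586, O(-16, -21)) - (64575 + l(108)) = -11*(-1 + 2*16)² - (64575 + 108²) = -11*(-1 + 32)² - (64575 + 11664) = -11*31² - 1*76239 = -11*961 - 76239 = -10571 - 76239 = -86810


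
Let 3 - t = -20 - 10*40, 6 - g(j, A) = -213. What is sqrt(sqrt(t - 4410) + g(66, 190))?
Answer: sqrt(219 + 3*I*sqrt(443)) ≈ 14.949 + 2.112*I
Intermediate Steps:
g(j, A) = 219 (g(j, A) = 6 - 1*(-213) = 6 + 213 = 219)
t = 423 (t = 3 - (-20 - 10*40) = 3 - (-20 - 400) = 3 - 1*(-420) = 3 + 420 = 423)
sqrt(sqrt(t - 4410) + g(66, 190)) = sqrt(sqrt(423 - 4410) + 219) = sqrt(sqrt(-3987) + 219) = sqrt(3*I*sqrt(443) + 219) = sqrt(219 + 3*I*sqrt(443))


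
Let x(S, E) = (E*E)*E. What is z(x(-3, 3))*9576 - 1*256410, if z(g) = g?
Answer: 2142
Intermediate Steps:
x(S, E) = E³ (x(S, E) = E²*E = E³)
z(x(-3, 3))*9576 - 1*256410 = 3³*9576 - 1*256410 = 27*9576 - 256410 = 258552 - 256410 = 2142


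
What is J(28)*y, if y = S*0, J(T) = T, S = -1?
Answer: 0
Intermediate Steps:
y = 0 (y = -1*0 = 0)
J(28)*y = 28*0 = 0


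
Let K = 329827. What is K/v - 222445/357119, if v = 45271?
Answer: 6336304754/951007897 ≈ 6.6627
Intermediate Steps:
K/v - 222445/357119 = 329827/45271 - 222445/357119 = 329827*(1/45271) - 222445*1/357119 = 329827/45271 - 13085/21007 = 6336304754/951007897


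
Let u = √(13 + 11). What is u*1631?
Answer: 3262*√6 ≈ 7990.2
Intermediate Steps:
u = 2*√6 (u = √24 = 2*√6 ≈ 4.8990)
u*1631 = (2*√6)*1631 = 3262*√6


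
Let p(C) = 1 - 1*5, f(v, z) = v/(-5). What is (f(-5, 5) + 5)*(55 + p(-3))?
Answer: 306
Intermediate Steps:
f(v, z) = -v/5 (f(v, z) = v*(-1/5) = -v/5)
p(C) = -4 (p(C) = 1 - 5 = -4)
(f(-5, 5) + 5)*(55 + p(-3)) = (-1/5*(-5) + 5)*(55 - 4) = (1 + 5)*51 = 6*51 = 306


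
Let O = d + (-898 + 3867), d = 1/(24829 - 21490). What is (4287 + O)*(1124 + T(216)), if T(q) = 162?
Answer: 31156931510/3339 ≈ 9.3312e+6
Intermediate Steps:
d = 1/3339 ≈ 0.00029949
O = 9913492/3339 (O = 1/3339 + (-898 + 3867) = 1/3339 + 2969 = 9913492/3339 ≈ 2969.0)
(4287 + O)*(1124 + T(216)) = (4287 + 9913492/3339)*(1124 + 162) = (24227785/3339)*1286 = 31156931510/3339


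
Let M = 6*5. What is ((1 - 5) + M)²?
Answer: 676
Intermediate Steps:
M = 30
((1 - 5) + M)² = ((1 - 5) + 30)² = (-4 + 30)² = 26² = 676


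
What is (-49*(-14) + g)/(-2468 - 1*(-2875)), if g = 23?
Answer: 709/407 ≈ 1.7420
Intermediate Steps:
(-49*(-14) + g)/(-2468 - 1*(-2875)) = (-49*(-14) + 23)/(-2468 - 1*(-2875)) = (686 + 23)/(-2468 + 2875) = 709/407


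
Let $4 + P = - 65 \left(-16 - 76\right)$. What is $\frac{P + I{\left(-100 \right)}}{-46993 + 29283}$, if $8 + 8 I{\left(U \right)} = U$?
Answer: $- \frac{2385}{7084} \approx -0.33667$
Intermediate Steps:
$I{\left(U \right)} = -1 + \frac{U}{8}$
$P = 5976$ ($P = -4 - 65 \left(-16 - 76\right) = -4 - -5980 = -4 + 5980 = 5976$)
$\frac{P + I{\left(-100 \right)}}{-46993 + 29283} = \frac{5976 + \left(-1 + \frac{1}{8} \left(-100\right)\right)}{-46993 + 29283} = \frac{5976 - \frac{27}{2}}{-17710} = \left(5976 - \frac{27}{2}\right) \left(- \frac{1}{17710}\right) = \frac{11925}{2} \left(- \frac{1}{17710}\right) = - \frac{2385}{7084}$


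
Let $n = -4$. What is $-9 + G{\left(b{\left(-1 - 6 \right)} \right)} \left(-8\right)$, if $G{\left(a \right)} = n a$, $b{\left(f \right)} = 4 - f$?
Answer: $343$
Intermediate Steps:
$G{\left(a \right)} = - 4 a$
$-9 + G{\left(b{\left(-1 - 6 \right)} \right)} \left(-8\right) = -9 + - 4 \left(4 - \left(-1 - 6\right)\right) \left(-8\right) = -9 + - 4 \left(4 - -7\right) \left(-8\right) = -9 + - 4 \left(4 + 7\right) \left(-8\right) = -9 + \left(-4\right) 11 \left(-8\right) = -9 - -352 = -9 + 352 = 343$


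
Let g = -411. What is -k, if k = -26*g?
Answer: -10686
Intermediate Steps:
k = 10686 (k = -26*(-411) = 10686)
-k = -1*10686 = -10686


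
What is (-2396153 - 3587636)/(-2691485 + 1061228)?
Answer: 5983789/1630257 ≈ 3.6705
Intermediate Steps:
(-2396153 - 3587636)/(-2691485 + 1061228) = -5983789/(-1630257) = -5983789*(-1/1630257) = 5983789/1630257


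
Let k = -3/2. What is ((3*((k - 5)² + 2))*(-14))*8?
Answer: -14868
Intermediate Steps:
k = -3/2 (k = -3*½ = -3/2 ≈ -1.5000)
((3*((k - 5)² + 2))*(-14))*8 = ((3*((-3/2 - 5)² + 2))*(-14))*8 = ((3*((-13/2)² + 2))*(-14))*8 = ((3*(169/4 + 2))*(-14))*8 = ((3*(177/4))*(-14))*8 = ((531/4)*(-14))*8 = -3717/2*8 = -14868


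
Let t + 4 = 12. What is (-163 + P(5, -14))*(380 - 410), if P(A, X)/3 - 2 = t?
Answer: 3990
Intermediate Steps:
t = 8 (t = -4 + 12 = 8)
P(A, X) = 30 (P(A, X) = 6 + 3*8 = 6 + 24 = 30)
(-163 + P(5, -14))*(380 - 410) = (-163 + 30)*(380 - 410) = -133*(-30) = 3990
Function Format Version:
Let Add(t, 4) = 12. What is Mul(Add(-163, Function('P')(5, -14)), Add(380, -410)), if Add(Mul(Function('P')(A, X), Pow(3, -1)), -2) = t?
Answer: 3990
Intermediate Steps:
t = 8 (t = Add(-4, 12) = 8)
Function('P')(A, X) = 30 (Function('P')(A, X) = Add(6, Mul(3, 8)) = Add(6, 24) = 30)
Mul(Add(-163, Function('P')(5, -14)), Add(380, -410)) = Mul(Add(-163, 30), Add(380, -410)) = Mul(-133, -30) = 3990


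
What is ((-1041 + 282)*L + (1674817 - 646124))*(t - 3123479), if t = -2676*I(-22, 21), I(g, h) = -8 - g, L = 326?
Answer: -2469515167237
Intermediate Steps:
t = -37464 (t = -2676*(-8 - 1*(-22)) = -2676*(-8 + 22) = -2676*14 = -37464)
((-1041 + 282)*L + (1674817 - 646124))*(t - 3123479) = ((-1041 + 282)*326 + (1674817 - 646124))*(-37464 - 3123479) = (-759*326 + 1028693)*(-3160943) = (-247434 + 1028693)*(-3160943) = 781259*(-3160943) = -2469515167237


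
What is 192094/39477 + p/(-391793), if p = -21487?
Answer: 76109326841/15466812261 ≈ 4.9208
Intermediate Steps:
192094/39477 + p/(-391793) = 192094/39477 - 21487/(-391793) = 192094*(1/39477) - 21487*(-1/391793) = 192094/39477 + 21487/391793 = 76109326841/15466812261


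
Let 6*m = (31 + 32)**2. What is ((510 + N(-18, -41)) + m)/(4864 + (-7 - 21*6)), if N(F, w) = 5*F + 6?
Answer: 725/3154 ≈ 0.22987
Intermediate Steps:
N(F, w) = 6 + 5*F
m = 1323/2 (m = (31 + 32)**2/6 = (1/6)*63**2 = (1/6)*3969 = 1323/2 ≈ 661.50)
((510 + N(-18, -41)) + m)/(4864 + (-7 - 21*6)) = ((510 + (6 + 5*(-18))) + 1323/2)/(4864 + (-7 - 21*6)) = ((510 + (6 - 90)) + 1323/2)/(4864 + (-7 - 126)) = ((510 - 84) + 1323/2)/(4864 - 133) = (426 + 1323/2)/4731 = (2175/2)*(1/4731) = 725/3154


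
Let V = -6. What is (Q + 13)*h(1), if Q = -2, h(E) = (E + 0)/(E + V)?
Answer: -11/5 ≈ -2.2000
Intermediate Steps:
h(E) = E/(-6 + E) (h(E) = (E + 0)/(E - 6) = E/(-6 + E))
(Q + 13)*h(1) = (-2 + 13)*(1/(-6 + 1)) = 11*(1/(-5)) = 11*(1*(-⅕)) = 11*(-⅕) = -11/5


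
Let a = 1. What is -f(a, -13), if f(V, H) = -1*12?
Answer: 12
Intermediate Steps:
f(V, H) = -12
-f(a, -13) = -1*(-12) = 12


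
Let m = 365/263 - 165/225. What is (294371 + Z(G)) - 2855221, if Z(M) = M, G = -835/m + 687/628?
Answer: -2077237468433/810748 ≈ -2.5621e+6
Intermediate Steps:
m = 2582/3945 (m = 365*(1/263) - 165*1/225 = 365/263 - 11/15 = 2582/3945 ≈ 0.65450)
G = -1033452633/810748 (G = -835/2582/3945 + 687/628 = -835*3945/2582 + 687*(1/628) = -3294075/2582 + 687/628 = -1033452633/810748 ≈ -1274.7)
(294371 + Z(G)) - 2855221 = (294371 - 1033452633/810748) - 2855221 = 237627246875/810748 - 2855221 = -2077237468433/810748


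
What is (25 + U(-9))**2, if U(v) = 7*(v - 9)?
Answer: 10201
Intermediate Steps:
U(v) = -63 + 7*v (U(v) = 7*(-9 + v) = -63 + 7*v)
(25 + U(-9))**2 = (25 + (-63 + 7*(-9)))**2 = (25 + (-63 - 63))**2 = (25 - 126)**2 = (-101)**2 = 10201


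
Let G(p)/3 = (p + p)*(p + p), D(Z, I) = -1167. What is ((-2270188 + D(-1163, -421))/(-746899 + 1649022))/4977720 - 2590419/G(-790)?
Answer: -96936118321419847/280253084809539600 ≈ -0.34589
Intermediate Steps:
G(p) = 12*p**2 (G(p) = 3*((p + p)*(p + p)) = 3*((2*p)*(2*p)) = 3*(4*p**2) = 12*p**2)
((-2270188 + D(-1163, -421))/(-746899 + 1649022))/4977720 - 2590419/G(-790) = ((-2270188 - 1167)/(-746899 + 1649022))/4977720 - 2590419/(12*(-790)**2) = -2271355/902123*(1/4977720) - 2590419/(12*624100) = -2271355*1/902123*(1/4977720) - 2590419/7489200 = -2271355/902123*1/4977720 - 2590419*1/7489200 = -454271/898103139912 - 863473/2496400 = -96936118321419847/280253084809539600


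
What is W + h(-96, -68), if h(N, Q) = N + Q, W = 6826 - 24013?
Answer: -17351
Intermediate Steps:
W = -17187
W + h(-96, -68) = -17187 + (-96 - 68) = -17187 - 164 = -17351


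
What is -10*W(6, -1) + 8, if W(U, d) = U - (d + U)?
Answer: -2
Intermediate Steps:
W(U, d) = -d (W(U, d) = U - (U + d) = U + (-U - d) = -d)
-10*W(6, -1) + 8 = -(-10)*(-1) + 8 = -10*1 + 8 = -10 + 8 = -2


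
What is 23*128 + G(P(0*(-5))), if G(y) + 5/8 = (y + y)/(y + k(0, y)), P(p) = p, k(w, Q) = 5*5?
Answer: 23547/8 ≈ 2943.4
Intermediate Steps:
k(w, Q) = 25
G(y) = -5/8 + 2*y/(25 + y) (G(y) = -5/8 + (y + y)/(y + 25) = -5/8 + (2*y)/(25 + y) = -5/8 + 2*y/(25 + y))
23*128 + G(P(0*(-5))) = 23*128 + (-125 + 11*(0*(-5)))/(8*(25 + 0*(-5))) = 2944 + (-125 + 11*0)/(8*(25 + 0)) = 2944 + (⅛)*(-125 + 0)/25 = 2944 + (⅛)*(1/25)*(-125) = 2944 - 5/8 = 23547/8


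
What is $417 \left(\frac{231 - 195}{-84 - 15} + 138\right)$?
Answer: $\frac{631338}{11} \approx 57394.0$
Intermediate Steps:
$417 \left(\frac{231 - 195}{-84 - 15} + 138\right) = 417 \left(\frac{36}{-99} + 138\right) = 417 \left(36 \left(- \frac{1}{99}\right) + 138\right) = 417 \left(- \frac{4}{11} + 138\right) = 417 \cdot \frac{1514}{11} = \frac{631338}{11}$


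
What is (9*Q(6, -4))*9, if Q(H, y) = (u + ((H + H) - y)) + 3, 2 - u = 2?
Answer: 1539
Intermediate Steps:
u = 0 (u = 2 - 1*2 = 2 - 2 = 0)
Q(H, y) = 3 - y + 2*H (Q(H, y) = (0 + ((H + H) - y)) + 3 = (0 + (2*H - y)) + 3 = (0 + (-y + 2*H)) + 3 = (-y + 2*H) + 3 = 3 - y + 2*H)
(9*Q(6, -4))*9 = (9*(3 - 1*(-4) + 2*6))*9 = (9*(3 + 4 + 12))*9 = (9*19)*9 = 171*9 = 1539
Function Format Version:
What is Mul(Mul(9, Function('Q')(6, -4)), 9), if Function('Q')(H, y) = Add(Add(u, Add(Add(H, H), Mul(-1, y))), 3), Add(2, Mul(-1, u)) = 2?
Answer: 1539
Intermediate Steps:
u = 0 (u = Add(2, Mul(-1, 2)) = Add(2, -2) = 0)
Function('Q')(H, y) = Add(3, Mul(-1, y), Mul(2, H)) (Function('Q')(H, y) = Add(Add(0, Add(Add(H, H), Mul(-1, y))), 3) = Add(Add(0, Add(Mul(2, H), Mul(-1, y))), 3) = Add(Add(0, Add(Mul(-1, y), Mul(2, H))), 3) = Add(Add(Mul(-1, y), Mul(2, H)), 3) = Add(3, Mul(-1, y), Mul(2, H)))
Mul(Mul(9, Function('Q')(6, -4)), 9) = Mul(Mul(9, Add(3, Mul(-1, -4), Mul(2, 6))), 9) = Mul(Mul(9, Add(3, 4, 12)), 9) = Mul(Mul(9, 19), 9) = Mul(171, 9) = 1539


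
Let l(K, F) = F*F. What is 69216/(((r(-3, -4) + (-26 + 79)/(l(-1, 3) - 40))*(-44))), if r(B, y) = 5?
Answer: -89404/187 ≈ -478.10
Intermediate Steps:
l(K, F) = F²
69216/(((r(-3, -4) + (-26 + 79)/(l(-1, 3) - 40))*(-44))) = 69216/(((5 + (-26 + 79)/(3² - 40))*(-44))) = 69216/(((5 + 53/(9 - 40))*(-44))) = 69216/(((5 + 53/(-31))*(-44))) = 69216/(((5 + 53*(-1/31))*(-44))) = 69216/(((5 - 53/31)*(-44))) = 69216/(((102/31)*(-44))) = 69216/(-4488/31) = 69216*(-31/4488) = -89404/187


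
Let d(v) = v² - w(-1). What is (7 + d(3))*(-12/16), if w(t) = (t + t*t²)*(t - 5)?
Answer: -3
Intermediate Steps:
w(t) = (-5 + t)*(t + t³) (w(t) = (t + t³)*(-5 + t) = (-5 + t)*(t + t³))
d(v) = -12 + v² (d(v) = v² - (-1)*(-5 - 1 + (-1)³ - 5*(-1)²) = v² - (-1)*(-5 - 1 - 1 - 5*1) = v² - (-1)*(-5 - 1 - 1 - 5) = v² - (-1)*(-12) = v² - 1*12 = v² - 12 = -12 + v²)
(7 + d(3))*(-12/16) = (7 + (-12 + 3²))*(-12/16) = (7 + (-12 + 9))*(-12*1/16) = (7 - 3)*(-¾) = 4*(-¾) = -3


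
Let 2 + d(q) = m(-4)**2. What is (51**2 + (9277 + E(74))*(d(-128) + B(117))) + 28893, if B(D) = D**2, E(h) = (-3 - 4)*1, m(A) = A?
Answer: 127058304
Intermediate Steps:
E(h) = -7 (E(h) = -7*1 = -7)
d(q) = 14 (d(q) = -2 + (-4)**2 = -2 + 16 = 14)
(51**2 + (9277 + E(74))*(d(-128) + B(117))) + 28893 = (51**2 + (9277 - 7)*(14 + 117**2)) + 28893 = (2601 + 9270*(14 + 13689)) + 28893 = (2601 + 9270*13703) + 28893 = (2601 + 127026810) + 28893 = 127029411 + 28893 = 127058304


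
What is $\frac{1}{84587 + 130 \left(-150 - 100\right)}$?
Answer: $\frac{1}{52087} \approx 1.9199 \cdot 10^{-5}$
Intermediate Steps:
$\frac{1}{84587 + 130 \left(-150 - 100\right)} = \frac{1}{84587 + 130 \left(-250\right)} = \frac{1}{84587 - 32500} = \frac{1}{52087}$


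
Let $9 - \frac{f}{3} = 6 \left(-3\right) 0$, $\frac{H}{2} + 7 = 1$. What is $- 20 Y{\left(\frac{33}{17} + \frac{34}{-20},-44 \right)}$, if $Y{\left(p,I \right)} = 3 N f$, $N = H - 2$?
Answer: $22680$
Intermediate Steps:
$H = -12$ ($H = -14 + 2 \cdot 1 = -14 + 2 = -12$)
$N = -14$ ($N = -12 - 2 = -14$)
$f = 27$ ($f = 27 - 3 \cdot 6 \left(-3\right) 0 = 27 - 3 \left(\left(-18\right) 0\right) = 27 - 0 = 27 + 0 = 27$)
$Y{\left(p,I \right)} = -1134$ ($Y{\left(p,I \right)} = 3 \left(-14\right) 27 = \left(-42\right) 27 = -1134$)
$- 20 Y{\left(\frac{33}{17} + \frac{34}{-20},-44 \right)} = \left(-20\right) \left(-1134\right) = 22680$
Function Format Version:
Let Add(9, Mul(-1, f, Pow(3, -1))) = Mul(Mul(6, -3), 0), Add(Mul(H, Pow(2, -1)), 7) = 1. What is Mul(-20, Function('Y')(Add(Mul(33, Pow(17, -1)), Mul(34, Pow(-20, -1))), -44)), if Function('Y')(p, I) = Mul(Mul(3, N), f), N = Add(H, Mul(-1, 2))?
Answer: 22680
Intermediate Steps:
H = -12 (H = Add(-14, Mul(2, 1)) = Add(-14, 2) = -12)
N = -14 (N = Add(-12, Mul(-1, 2)) = Add(-12, -2) = -14)
f = 27 (f = Add(27, Mul(-3, Mul(Mul(6, -3), 0))) = Add(27, Mul(-3, Mul(-18, 0))) = Add(27, Mul(-3, 0)) = Add(27, 0) = 27)
Function('Y')(p, I) = -1134 (Function('Y')(p, I) = Mul(Mul(3, -14), 27) = Mul(-42, 27) = -1134)
Mul(-20, Function('Y')(Add(Mul(33, Pow(17, -1)), Mul(34, Pow(-20, -1))), -44)) = Mul(-20, -1134) = 22680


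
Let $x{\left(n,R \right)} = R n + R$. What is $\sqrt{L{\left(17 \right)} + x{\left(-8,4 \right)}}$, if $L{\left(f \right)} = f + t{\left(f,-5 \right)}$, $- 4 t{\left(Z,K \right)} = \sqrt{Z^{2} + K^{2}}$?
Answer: $\frac{\sqrt{-44 - \sqrt{314}}}{2} \approx 3.9281 i$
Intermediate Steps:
$x{\left(n,R \right)} = R + R n$
$t{\left(Z,K \right)} = - \frac{\sqrt{K^{2} + Z^{2}}}{4}$ ($t{\left(Z,K \right)} = - \frac{\sqrt{Z^{2} + K^{2}}}{4} = - \frac{\sqrt{K^{2} + Z^{2}}}{4}$)
$L{\left(f \right)} = f - \frac{\sqrt{25 + f^{2}}}{4}$ ($L{\left(f \right)} = f - \frac{\sqrt{\left(-5\right)^{2} + f^{2}}}{4} = f - \frac{\sqrt{25 + f^{2}}}{4}$)
$\sqrt{L{\left(17 \right)} + x{\left(-8,4 \right)}} = \sqrt{\left(17 - \frac{\sqrt{25 + 17^{2}}}{4}\right) + 4 \left(1 - 8\right)} = \sqrt{\left(17 - \frac{\sqrt{25 + 289}}{4}\right) + 4 \left(-7\right)} = \sqrt{\left(17 - \frac{\sqrt{314}}{4}\right) - 28} = \sqrt{-11 - \frac{\sqrt{314}}{4}}$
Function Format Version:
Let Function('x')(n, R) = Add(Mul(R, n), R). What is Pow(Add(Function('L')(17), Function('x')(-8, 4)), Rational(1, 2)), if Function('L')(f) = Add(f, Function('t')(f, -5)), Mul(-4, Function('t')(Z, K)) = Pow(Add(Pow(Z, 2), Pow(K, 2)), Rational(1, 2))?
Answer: Mul(Rational(1, 2), Pow(Add(-44, Mul(-1, Pow(314, Rational(1, 2)))), Rational(1, 2))) ≈ Mul(3.9281, I)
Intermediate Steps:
Function('x')(n, R) = Add(R, Mul(R, n))
Function('t')(Z, K) = Mul(Rational(-1, 4), Pow(Add(Pow(K, 2), Pow(Z, 2)), Rational(1, 2))) (Function('t')(Z, K) = Mul(Rational(-1, 4), Pow(Add(Pow(Z, 2), Pow(K, 2)), Rational(1, 2))) = Mul(Rational(-1, 4), Pow(Add(Pow(K, 2), Pow(Z, 2)), Rational(1, 2))))
Function('L')(f) = Add(f, Mul(Rational(-1, 4), Pow(Add(25, Pow(f, 2)), Rational(1, 2)))) (Function('L')(f) = Add(f, Mul(Rational(-1, 4), Pow(Add(Pow(-5, 2), Pow(f, 2)), Rational(1, 2)))) = Add(f, Mul(Rational(-1, 4), Pow(Add(25, Pow(f, 2)), Rational(1, 2)))))
Pow(Add(Function('L')(17), Function('x')(-8, 4)), Rational(1, 2)) = Pow(Add(Add(17, Mul(Rational(-1, 4), Pow(Add(25, Pow(17, 2)), Rational(1, 2)))), Mul(4, Add(1, -8))), Rational(1, 2)) = Pow(Add(Add(17, Mul(Rational(-1, 4), Pow(Add(25, 289), Rational(1, 2)))), Mul(4, -7)), Rational(1, 2)) = Pow(Add(Add(17, Mul(Rational(-1, 4), Pow(314, Rational(1, 2)))), -28), Rational(1, 2)) = Pow(Add(-11, Mul(Rational(-1, 4), Pow(314, Rational(1, 2)))), Rational(1, 2))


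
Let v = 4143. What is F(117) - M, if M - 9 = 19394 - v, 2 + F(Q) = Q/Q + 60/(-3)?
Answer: -15281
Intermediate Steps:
F(Q) = -21 (F(Q) = -2 + (Q/Q + 60/(-3)) = -2 + (1 + 60*(-⅓)) = -2 + (1 - 20) = -2 - 19 = -21)
M = 15260 (M = 9 + (19394 - 1*4143) = 9 + (19394 - 4143) = 9 + 15251 = 15260)
F(117) - M = -21 - 1*15260 = -21 - 15260 = -15281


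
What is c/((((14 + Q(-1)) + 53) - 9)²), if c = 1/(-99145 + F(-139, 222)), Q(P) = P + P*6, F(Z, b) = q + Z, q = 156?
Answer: -1/257831928 ≈ -3.8785e-9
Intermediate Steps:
F(Z, b) = 156 + Z
Q(P) = 7*P (Q(P) = P + 6*P = 7*P)
c = -1/99128 (c = 1/(-99145 + (156 - 139)) = 1/(-99145 + 17) = 1/(-99128) = -1/99128 ≈ -1.0088e-5)
c/((((14 + Q(-1)) + 53) - 9)²) = -1/(99128*(((14 + 7*(-1)) + 53) - 9)²) = -1/(99128*(((14 - 7) + 53) - 9)²) = -1/(99128*((7 + 53) - 9)²) = -1/(99128*(60 - 9)²) = -1/(99128*(51²)) = -1/99128/2601 = -1/99128*1/2601 = -1/257831928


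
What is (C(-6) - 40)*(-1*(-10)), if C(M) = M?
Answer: -460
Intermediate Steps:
(C(-6) - 40)*(-1*(-10)) = (-6 - 40)*(-1*(-10)) = -46*10 = -460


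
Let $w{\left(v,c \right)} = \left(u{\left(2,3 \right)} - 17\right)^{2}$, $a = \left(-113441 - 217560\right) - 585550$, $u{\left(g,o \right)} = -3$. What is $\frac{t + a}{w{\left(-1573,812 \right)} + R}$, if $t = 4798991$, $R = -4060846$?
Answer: $- \frac{1941220}{2030223} \approx -0.95616$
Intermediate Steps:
$a = -916551$ ($a = -331001 - 585550 = -916551$)
$w{\left(v,c \right)} = 400$ ($w{\left(v,c \right)} = \left(-3 - 17\right)^{2} = \left(-20\right)^{2} = 400$)
$\frac{t + a}{w{\left(-1573,812 \right)} + R} = \frac{4798991 - 916551}{400 - 4060846} = \frac{3882440}{-4060446} = 3882440 \left(- \frac{1}{4060446}\right) = - \frac{1941220}{2030223}$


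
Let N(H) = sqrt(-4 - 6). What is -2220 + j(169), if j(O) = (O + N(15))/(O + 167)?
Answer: -745751/336 + I*sqrt(10)/336 ≈ -2219.5 + 0.0094115*I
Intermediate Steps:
N(H) = I*sqrt(10) (N(H) = sqrt(-10) = I*sqrt(10))
j(O) = (O + I*sqrt(10))/(167 + O) (j(O) = (O + I*sqrt(10))/(O + 167) = (O + I*sqrt(10))/(167 + O))
-2220 + j(169) = -2220 + (169 + I*sqrt(10))/(167 + 169) = -2220 + (169 + I*sqrt(10))/336 = -2220 + (169/336 + I*sqrt(10)/336) = -745751/336 + I*sqrt(10)/336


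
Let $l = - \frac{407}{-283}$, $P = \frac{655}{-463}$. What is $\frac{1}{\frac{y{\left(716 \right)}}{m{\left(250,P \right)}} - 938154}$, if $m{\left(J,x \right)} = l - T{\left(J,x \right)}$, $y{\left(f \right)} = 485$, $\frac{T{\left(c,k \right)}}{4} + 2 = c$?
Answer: $- \frac{280329}{262991909921} \approx -1.0659 \cdot 10^{-6}$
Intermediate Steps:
$P = - \frac{655}{463}$ ($P = 655 \left(- \frac{1}{463}\right) = - \frac{655}{463} \approx -1.4147$)
$T{\left(c,k \right)} = -8 + 4 c$
$l = \frac{407}{283}$ ($l = \left(-407\right) \left(- \frac{1}{283}\right) = \frac{407}{283} \approx 1.4382$)
$m{\left(J,x \right)} = \frac{2671}{283} - 4 J$ ($m{\left(J,x \right)} = \frac{407}{283} - \left(-8 + 4 J\right) = \frac{2671}{283} - 4 J$)
$\frac{1}{\frac{y{\left(716 \right)}}{m{\left(250,P \right)}} - 938154} = \frac{1}{\frac{485}{\frac{2671}{283} - 1000} - 938154} = \frac{1}{\frac{485}{- \frac{280329}{283}} - 938154} = \frac{1}{485 \left(- \frac{283}{280329}\right) - 938154} = \frac{1}{- \frac{137255}{280329} - 938154} = \frac{1}{- \frac{262991909921}{280329}} = - \frac{280329}{262991909921}$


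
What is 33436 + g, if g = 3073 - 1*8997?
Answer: 27512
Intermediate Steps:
g = -5924 (g = 3073 - 8997 = -5924)
33436 + g = 33436 - 5924 = 27512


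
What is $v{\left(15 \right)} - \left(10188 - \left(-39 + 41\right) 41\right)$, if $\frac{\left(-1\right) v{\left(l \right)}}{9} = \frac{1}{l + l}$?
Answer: $- \frac{101063}{10} \approx -10106.0$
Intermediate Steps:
$v{\left(l \right)} = - \frac{9}{2 l}$ ($v{\left(l \right)} = - \frac{9}{l + l} = - \frac{9}{2 l}$)
$v{\left(15 \right)} - \left(10188 - \left(-39 + 41\right) 41\right) = - \frac{9}{2 \cdot 15} - \left(10188 - \left(-39 + 41\right) 41\right) = \left(- \frac{9}{2}\right) \frac{1}{15} + \left(\left(-2449 + 2 \cdot 41\right) - 7739\right) = - \frac{3}{10} + \left(\left(-2449 + 82\right) - 7739\right) = - \frac{3}{10} - 10106 = - \frac{101063}{10}$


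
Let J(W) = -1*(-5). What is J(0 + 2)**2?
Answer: 25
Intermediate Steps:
J(W) = 5
J(0 + 2)**2 = 5**2 = 25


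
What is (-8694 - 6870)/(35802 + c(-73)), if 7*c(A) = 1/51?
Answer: -5556348/12781315 ≈ -0.43472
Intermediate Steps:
c(A) = 1/357 (c(A) = (⅐)/51 = (⅐)*(1/51) = 1/357)
(-8694 - 6870)/(35802 + c(-73)) = (-8694 - 6870)/(35802 + 1/357) = -15564/12781315/357 = -15564*357/12781315 = -5556348/12781315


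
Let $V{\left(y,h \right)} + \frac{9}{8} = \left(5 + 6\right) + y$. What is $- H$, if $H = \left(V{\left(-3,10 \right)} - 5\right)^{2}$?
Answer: $- \frac{225}{64} \approx -3.5156$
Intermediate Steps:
$V{\left(y,h \right)} = \frac{79}{8} + y$ ($V{\left(y,h \right)} = - \frac{9}{8} + \left(\left(5 + 6\right) + y\right) = - \frac{9}{8} + \left(11 + y\right) = \frac{79}{8} + y$)
$H = \frac{225}{64}$ ($H = \left(\left(\frac{79}{8} - 3\right) - 5\right)^{2} = \left(\frac{55}{8} - 5\right)^{2} = \left(\frac{15}{8}\right)^{2} = \frac{225}{64} \approx 3.5156$)
$- H = \left(-1\right) \frac{225}{64} = - \frac{225}{64}$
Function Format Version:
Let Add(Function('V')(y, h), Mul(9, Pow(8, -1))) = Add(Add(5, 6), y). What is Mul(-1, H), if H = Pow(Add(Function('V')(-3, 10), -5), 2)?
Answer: Rational(-225, 64) ≈ -3.5156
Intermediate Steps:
Function('V')(y, h) = Add(Rational(79, 8), y) (Function('V')(y, h) = Add(Rational(-9, 8), Add(Add(5, 6), y)) = Add(Rational(-9, 8), Add(11, y)) = Add(Rational(79, 8), y))
H = Rational(225, 64) (H = Pow(Add(Add(Rational(79, 8), -3), -5), 2) = Pow(Add(Rational(55, 8), -5), 2) = Pow(Rational(15, 8), 2) = Rational(225, 64) ≈ 3.5156)
Mul(-1, H) = Mul(-1, Rational(225, 64)) = Rational(-225, 64)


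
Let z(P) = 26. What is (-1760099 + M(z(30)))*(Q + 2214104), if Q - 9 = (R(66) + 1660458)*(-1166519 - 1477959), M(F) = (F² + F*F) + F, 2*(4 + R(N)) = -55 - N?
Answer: 7722318562525653580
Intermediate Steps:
R(N) = -63/2 - N/2 (R(N) = -4 + (-55 - N)/2 = -4 + (-55/2 - N/2) = -63/2 - N/2)
M(F) = F + 2*F² (M(F) = (F² + F²) + F = 2*F² + F = F + 2*F²)
Q = -4390874082084 (Q = 9 + ((-63/2 - ½*66) + 1660458)*(-1166519 - 1477959) = 9 + ((-63/2 - 33) + 1660458)*(-2644478) = 9 + (-129/2 + 1660458)*(-2644478) = 9 + (3320787/2)*(-2644478) = 9 - 4390874082093 = -4390874082084)
(-1760099 + M(z(30)))*(Q + 2214104) = (-1760099 + 26*(1 + 2*26))*(-4390874082084 + 2214104) = (-1760099 + 26*(1 + 52))*(-4390871867980) = (-1760099 + 26*53)*(-4390871867980) = (-1760099 + 1378)*(-4390871867980) = -1758721*(-4390871867980) = 7722318562525653580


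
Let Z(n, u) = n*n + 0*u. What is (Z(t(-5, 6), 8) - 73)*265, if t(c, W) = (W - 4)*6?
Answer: 18815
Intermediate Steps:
t(c, W) = -24 + 6*W (t(c, W) = (-4 + W)*6 = -24 + 6*W)
Z(n, u) = n² (Z(n, u) = n² + 0 = n²)
(Z(t(-5, 6), 8) - 73)*265 = ((-24 + 6*6)² - 73)*265 = ((-24 + 36)² - 73)*265 = (12² - 73)*265 = (144 - 73)*265 = 71*265 = 18815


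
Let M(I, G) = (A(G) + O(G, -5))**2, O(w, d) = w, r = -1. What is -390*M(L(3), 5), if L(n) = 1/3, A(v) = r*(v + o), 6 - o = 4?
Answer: -1560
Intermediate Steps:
o = 2 (o = 6 - 1*4 = 6 - 4 = 2)
A(v) = -2 - v (A(v) = -(v + 2) = -(2 + v) = -2 - v)
L(n) = 1/3
M(I, G) = 4 (M(I, G) = ((-2 - G) + G)**2 = (-2)**2 = 4)
-390*M(L(3), 5) = -390*4 = -1560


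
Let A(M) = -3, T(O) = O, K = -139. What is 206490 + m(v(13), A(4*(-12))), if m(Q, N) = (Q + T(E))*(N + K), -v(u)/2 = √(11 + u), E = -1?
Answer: 206632 + 568*√6 ≈ 2.0802e+5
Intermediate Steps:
v(u) = -2*√(11 + u)
m(Q, N) = (-1 + Q)*(-139 + N) (m(Q, N) = (Q - 1)*(N - 139) = (-1 + Q)*(-139 + N))
206490 + m(v(13), A(4*(-12))) = 206490 + (139 - 1*(-3) - (-278)*√(11 + 13) - (-6)*√(11 + 13)) = 206490 + (139 + 3 - (-278)*√24 - (-6)*√24) = 206490 + (139 + 3 - (-278)*2*√6 - (-6)*2*√6) = 206490 + (139 + 3 - (-556)*√6 - (-12)*√6) = 206490 + (139 + 3 + 556*√6 + 12*√6) = 206490 + (142 + 568*√6) = 206632 + 568*√6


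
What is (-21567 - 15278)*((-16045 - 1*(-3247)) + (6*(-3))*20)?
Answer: 484806510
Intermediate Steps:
(-21567 - 15278)*((-16045 - 1*(-3247)) + (6*(-3))*20) = -36845*((-16045 + 3247) - 18*20) = -36845*(-12798 - 360) = -36845*(-13158) = 484806510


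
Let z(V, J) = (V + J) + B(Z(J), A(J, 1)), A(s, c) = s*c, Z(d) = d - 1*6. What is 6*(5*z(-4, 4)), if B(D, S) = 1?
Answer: 30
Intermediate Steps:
Z(d) = -6 + d (Z(d) = d - 6 = -6 + d)
A(s, c) = c*s
z(V, J) = 1 + J + V (z(V, J) = (V + J) + 1 = (J + V) + 1 = 1 + J + V)
6*(5*z(-4, 4)) = 6*(5*(1 + 4 - 4)) = 6*(5*1) = 6*5 = 30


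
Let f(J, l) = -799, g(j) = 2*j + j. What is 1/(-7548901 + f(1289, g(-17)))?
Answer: -1/7549700 ≈ -1.3246e-7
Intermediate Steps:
g(j) = 3*j
1/(-7548901 + f(1289, g(-17))) = 1/(-7548901 - 799) = 1/(-7549700) = -1/7549700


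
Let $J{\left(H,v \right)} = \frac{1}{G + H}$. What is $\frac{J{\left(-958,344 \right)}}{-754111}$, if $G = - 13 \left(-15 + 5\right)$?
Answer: $\frac{1}{624403908} \approx 1.6015 \cdot 10^{-9}$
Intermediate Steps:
$G = 130$ ($G = \left(-13\right) \left(-10\right) = 130$)
$J{\left(H,v \right)} = \frac{1}{130 + H}$
$\frac{J{\left(-958,344 \right)}}{-754111} = \frac{1}{\left(130 - 958\right) \left(-754111\right)} = \frac{1}{-828} \left(- \frac{1}{754111}\right) = \left(- \frac{1}{828}\right) \left(- \frac{1}{754111}\right) = \frac{1}{624403908}$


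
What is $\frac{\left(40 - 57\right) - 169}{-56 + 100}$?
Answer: $- \frac{93}{22} \approx -4.2273$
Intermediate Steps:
$\frac{\left(40 - 57\right) - 169}{-56 + 100} = \frac{-17 - 169}{44} = \left(-186\right) \frac{1}{44} = - \frac{93}{22}$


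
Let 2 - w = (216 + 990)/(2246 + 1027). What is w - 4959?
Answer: -5408489/1091 ≈ -4957.4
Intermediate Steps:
w = 1780/1091 (w = 2 - (216 + 990)/(2246 + 1027) = 2 - 1206/3273 = 2 - 1*402/1091 = 2 - 402/1091 = 1780/1091 ≈ 1.6315)
w - 4959 = 1780/1091 - 4959 = -5408489/1091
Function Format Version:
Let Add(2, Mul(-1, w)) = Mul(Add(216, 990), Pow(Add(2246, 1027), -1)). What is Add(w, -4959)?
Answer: Rational(-5408489, 1091) ≈ -4957.4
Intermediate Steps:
w = Rational(1780, 1091) (w = Add(2, Mul(-1, Mul(Add(216, 990), Pow(Add(2246, 1027), -1)))) = Add(2, Mul(-1, Mul(1206, Pow(3273, -1)))) = Add(2, Mul(-1, Mul(1206, Rational(1, 3273)))) = Add(2, Mul(-1, Rational(402, 1091))) = Add(2, Rational(-402, 1091)) = Rational(1780, 1091) ≈ 1.6315)
Add(w, -4959) = Add(Rational(1780, 1091), -4959) = Rational(-5408489, 1091)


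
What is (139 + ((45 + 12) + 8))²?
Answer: 41616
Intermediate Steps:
(139 + ((45 + 12) + 8))² = (139 + (57 + 8))² = (139 + 65)² = 204² = 41616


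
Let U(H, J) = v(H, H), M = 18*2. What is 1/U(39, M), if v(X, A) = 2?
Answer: 1/2 ≈ 0.50000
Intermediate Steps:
M = 36
U(H, J) = 2
1/U(39, M) = 1/2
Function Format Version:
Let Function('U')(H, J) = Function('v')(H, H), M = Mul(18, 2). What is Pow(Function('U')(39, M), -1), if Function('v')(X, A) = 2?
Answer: Rational(1, 2) ≈ 0.50000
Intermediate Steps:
M = 36
Function('U')(H, J) = 2
Pow(Function('U')(39, M), -1) = Pow(2, -1) = Rational(1, 2)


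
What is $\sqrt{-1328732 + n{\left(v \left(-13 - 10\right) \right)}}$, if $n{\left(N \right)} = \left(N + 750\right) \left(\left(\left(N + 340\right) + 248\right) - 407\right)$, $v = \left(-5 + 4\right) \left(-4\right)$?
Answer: $3 i \sqrt{141130} \approx 1127.0 i$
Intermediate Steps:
$v = 4$ ($v = \left(-1\right) \left(-4\right) = 4$)
$n{\left(N \right)} = \left(181 + N\right) \left(750 + N\right)$ ($n{\left(N \right)} = \left(750 + N\right) \left(\left(\left(340 + N\right) + 248\right) - 407\right) = \left(750 + N\right) \left(\left(588 + N\right) - 407\right) = \left(750 + N\right) \left(181 + N\right) = \left(181 + N\right) \left(750 + N\right)$)
$\sqrt{-1328732 + n{\left(v \left(-13 - 10\right) \right)}} = \sqrt{-1328732 + \left(135750 + \left(4 \left(-13 - 10\right)\right)^{2} + 931 \cdot 4 \left(-13 - 10\right)\right)} = \sqrt{-1328732 + \left(135750 + \left(4 \left(-23\right)\right)^{2} + 931 \cdot 4 \left(-23\right)\right)} = \sqrt{-1328732 + \left(135750 + \left(-92\right)^{2} + 931 \left(-92\right)\right)} = \sqrt{-1328732 + \left(135750 + 8464 - 85652\right)} = \sqrt{-1328732 + 58562} = \sqrt{-1270170} = 3 i \sqrt{141130}$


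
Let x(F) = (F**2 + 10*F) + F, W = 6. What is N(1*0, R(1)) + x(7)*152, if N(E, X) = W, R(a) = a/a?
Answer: 19158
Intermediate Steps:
R(a) = 1
N(E, X) = 6
x(F) = F**2 + 11*F
N(1*0, R(1)) + x(7)*152 = 6 + (7*(11 + 7))*152 = 6 + (7*18)*152 = 6 + 126*152 = 6 + 19152 = 19158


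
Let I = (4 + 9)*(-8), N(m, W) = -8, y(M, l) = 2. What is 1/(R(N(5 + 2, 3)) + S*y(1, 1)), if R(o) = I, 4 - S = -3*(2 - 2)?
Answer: -1/96 ≈ -0.010417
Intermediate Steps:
S = 4 (S = 4 - (-3)*(2 - 2) = 4 - (-3)*0 = 4 - 1*0 = 4 + 0 = 4)
I = -104 (I = 13*(-8) = -104)
R(o) = -104
1/(R(N(5 + 2, 3)) + S*y(1, 1)) = 1/(-104 + 4*2) = 1/(-104 + 8) = 1/(-96) = -1/96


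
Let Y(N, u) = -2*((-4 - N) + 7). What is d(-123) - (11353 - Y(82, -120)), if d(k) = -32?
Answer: -11227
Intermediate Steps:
Y(N, u) = -6 + 2*N (Y(N, u) = -2*(3 - N) = -6 + 2*N)
d(-123) - (11353 - Y(82, -120)) = -32 - (11353 - (-6 + 2*82)) = -32 - (11353 - (-6 + 164)) = -32 - (11353 - 1*158) = -32 - (11353 - 158) = -32 - 1*11195 = -32 - 11195 = -11227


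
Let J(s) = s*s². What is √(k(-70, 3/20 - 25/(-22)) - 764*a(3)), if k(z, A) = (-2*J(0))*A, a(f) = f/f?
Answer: 2*I*√191 ≈ 27.641*I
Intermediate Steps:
a(f) = 1
J(s) = s³
k(z, A) = 0 (k(z, A) = (-2*0³)*A = (-2*0)*A = 0*A = 0)
√(k(-70, 3/20 - 25/(-22)) - 764*a(3)) = √(0 - 764*1) = √(0 - 764) = √(-764) = 2*I*√191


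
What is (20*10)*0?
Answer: 0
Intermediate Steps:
(20*10)*0 = 200*0 = 0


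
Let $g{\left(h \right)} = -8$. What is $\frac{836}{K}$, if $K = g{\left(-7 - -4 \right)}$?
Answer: $- \frac{209}{2} \approx -104.5$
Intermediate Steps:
$K = -8$
$\frac{836}{K} = \frac{836}{-8} = 836 \left(- \frac{1}{8}\right) = - \frac{209}{2}$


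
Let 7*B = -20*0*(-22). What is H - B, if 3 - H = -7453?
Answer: 7456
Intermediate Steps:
H = 7456 (H = 3 - 1*(-7453) = 3 + 7453 = 7456)
B = 0 (B = (-20*0*(-22))/7 = (0*(-22))/7 = (1/7)*0 = 0)
H - B = 7456 - 1*0 = 7456 + 0 = 7456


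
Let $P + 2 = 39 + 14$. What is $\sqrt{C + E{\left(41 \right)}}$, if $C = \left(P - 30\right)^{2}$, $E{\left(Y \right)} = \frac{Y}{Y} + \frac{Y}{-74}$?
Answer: $\frac{\sqrt{2417358}}{74} \approx 21.011$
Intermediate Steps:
$E{\left(Y \right)} = 1 - \frac{Y}{74}$ ($E{\left(Y \right)} = 1 + Y \left(- \frac{1}{74}\right) = 1 - \frac{Y}{74}$)
$P = 51$ ($P = -2 + \left(39 + 14\right) = -2 + 53 = 51$)
$C = 441$ ($C = \left(51 - 30\right)^{2} = 21^{2} = 441$)
$\sqrt{C + E{\left(41 \right)}} = \sqrt{441 + \left(1 - \frac{41}{74}\right)} = \sqrt{441 + \frac{33}{74}} = \sqrt{\frac{32667}{74}} = \frac{\sqrt{2417358}}{74}$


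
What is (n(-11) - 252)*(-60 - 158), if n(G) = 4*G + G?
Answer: 66926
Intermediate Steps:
n(G) = 5*G
(n(-11) - 252)*(-60 - 158) = (5*(-11) - 252)*(-60 - 158) = (-55 - 252)*(-218) = -307*(-218) = 66926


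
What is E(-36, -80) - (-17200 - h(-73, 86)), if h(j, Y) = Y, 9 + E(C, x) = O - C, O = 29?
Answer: 17342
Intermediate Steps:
E(C, x) = 20 - C (E(C, x) = -9 + (29 - C) = 20 - C)
E(-36, -80) - (-17200 - h(-73, 86)) = (20 - 1*(-36)) - (-17200 - 1*86) = (20 + 36) - (-17200 - 86) = 56 - 1*(-17286) = 56 + 17286 = 17342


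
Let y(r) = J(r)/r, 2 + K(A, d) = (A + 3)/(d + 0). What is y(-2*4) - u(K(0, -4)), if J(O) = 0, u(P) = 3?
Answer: -3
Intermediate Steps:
K(A, d) = -2 + (3 + A)/d (K(A, d) = -2 + (A + 3)/(d + 0) = -2 + (3 + A)/d)
y(r) = 0 (y(r) = 0/r = 0)
y(-2*4) - u(K(0, -4)) = 0 - 1*3 = 0 - 3 = -3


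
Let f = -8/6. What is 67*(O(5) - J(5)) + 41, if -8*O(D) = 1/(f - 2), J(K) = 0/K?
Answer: 3481/80 ≈ 43.513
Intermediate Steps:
f = -4/3 (f = -8*1/6 = -4/3 ≈ -1.3333)
J(K) = 0
O(D) = 3/80 (O(D) = -1/(8*(-4/3 - 2)) = -1/(8*(-10/3)) = -1/8*(-3/10) = 3/80)
67*(O(5) - J(5)) + 41 = 67*(3/80 - 1*0) + 41 = 67*(3/80 + 0) + 41 = 67*(3/80) + 41 = 201/80 + 41 = 3481/80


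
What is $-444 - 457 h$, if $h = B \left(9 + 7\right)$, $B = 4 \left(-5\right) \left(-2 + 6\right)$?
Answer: $584516$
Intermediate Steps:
$B = -80$ ($B = \left(-20\right) 4 = -80$)
$h = -1280$ ($h = - 80 \left(9 + 7\right) = \left(-80\right) 16 = -1280$)
$-444 - 457 h = -444 - -584960 = -444 + 584960 = 584516$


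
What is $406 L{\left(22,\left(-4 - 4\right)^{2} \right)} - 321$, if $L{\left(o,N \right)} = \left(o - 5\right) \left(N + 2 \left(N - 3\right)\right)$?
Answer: $1283451$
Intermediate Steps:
$L{\left(o,N \right)} = \left(-6 + 3 N\right) \left(-5 + o\right)$ ($L{\left(o,N \right)} = \left(-5 + o\right) \left(N + 2 \left(-3 + N\right)\right) = \left(-5 + o\right) \left(N + \left(-6 + 2 N\right)\right) = \left(-5 + o\right) \left(-6 + 3 N\right) = \left(-6 + 3 N\right) \left(-5 + o\right)$)
$406 L{\left(22,\left(-4 - 4\right)^{2} \right)} - 321 = 406 \left(30 - 15 \left(-4 - 4\right)^{2} - 132 + 3 \left(-4 - 4\right)^{2} \cdot 22\right) - 321 = 406 \left(30 - 15 \left(-8\right)^{2} - 132 + 3 \left(-8\right)^{2} \cdot 22\right) - 321 = 406 \left(30 - 960 - 132 + 3 \cdot 64 \cdot 22\right) - 321 = 406 \left(30 - 960 - 132 + 4224\right) - 321 = 406 \cdot 3162 - 321 = 1283772 - 321 = 1283451$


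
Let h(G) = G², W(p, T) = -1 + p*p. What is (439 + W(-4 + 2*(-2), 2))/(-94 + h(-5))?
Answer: -502/69 ≈ -7.2754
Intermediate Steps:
W(p, T) = -1 + p²
(439 + W(-4 + 2*(-2), 2))/(-94 + h(-5)) = (439 + (-1 + (-4 + 2*(-2))²))/(-94 + (-5)²) = (439 + (-1 + (-4 - 4)²))/(-94 + 25) = (439 + (-1 + (-8)²))/(-69) = (439 + (-1 + 64))*(-1/69) = (439 + 63)*(-1/69) = 502*(-1/69) = -502/69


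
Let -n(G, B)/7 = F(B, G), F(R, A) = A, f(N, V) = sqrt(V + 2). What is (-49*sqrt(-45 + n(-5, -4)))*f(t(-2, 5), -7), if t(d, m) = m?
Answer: 245*sqrt(2) ≈ 346.48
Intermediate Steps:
f(N, V) = sqrt(2 + V)
n(G, B) = -7*G
(-49*sqrt(-45 + n(-5, -4)))*f(t(-2, 5), -7) = (-49*sqrt(-45 - 7*(-5)))*sqrt(2 - 7) = (-49*sqrt(-45 + 35))*sqrt(-5) = (-49*I*sqrt(10))*(I*sqrt(5)) = 245*sqrt(2)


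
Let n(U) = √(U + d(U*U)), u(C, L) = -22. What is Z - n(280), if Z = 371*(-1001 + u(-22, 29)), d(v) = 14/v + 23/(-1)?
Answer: -379533 - √20148814/280 ≈ -3.7955e+5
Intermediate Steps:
d(v) = -23 + 14/v (d(v) = 14/v + 23*(-1) = 14/v - 23 = -23 + 14/v)
Z = -379533 (Z = 371*(-1001 - 22) = 371*(-1023) = -379533)
n(U) = √(-23 + U + 14/U²) (n(U) = √(U + (-23 + 14/((U*U)))) = √(U + (-23 + 14/(U²))) = √(U + (-23 + 14/U²)) = √(-23 + U + 14/U²))
Z - n(280) = -379533 - √(-23 + 280 + 14/280²) = -379533 - √(-23 + 280 + 14*(1/78400)) = -379533 - √(-23 + 280 + 1/5600) = -379533 - √(1439201/5600) = -379533 - √20148814/280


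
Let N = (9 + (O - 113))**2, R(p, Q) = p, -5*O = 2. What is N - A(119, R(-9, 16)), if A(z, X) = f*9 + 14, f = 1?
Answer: 271909/25 ≈ 10876.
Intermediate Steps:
O = -2/5 (O = -1/5*2 = -2/5 ≈ -0.40000)
A(z, X) = 23 (A(z, X) = 1*9 + 14 = 9 + 14 = 23)
N = 272484/25 (N = (9 + (-2/5 - 113))**2 = (9 - 567/5)**2 = (-522/5)**2 = 272484/25 ≈ 10899.)
N - A(119, R(-9, 16)) = 272484/25 - 1*23 = 272484/25 - 23 = 271909/25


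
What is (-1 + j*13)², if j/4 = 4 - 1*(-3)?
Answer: 131769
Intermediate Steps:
j = 28 (j = 4*(4 - 1*(-3)) = 4*(4 + 3) = 4*7 = 28)
(-1 + j*13)² = (-1 + 28*13)² = (-1 + 364)² = 363² = 131769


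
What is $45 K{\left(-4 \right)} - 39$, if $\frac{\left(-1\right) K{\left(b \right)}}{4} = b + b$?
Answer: $1401$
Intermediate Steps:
$K{\left(b \right)} = - 8 b$ ($K{\left(b \right)} = - 4 \left(b + b\right) = - 4 \cdot 2 b = - 8 b$)
$45 K{\left(-4 \right)} - 39 = 45 \left(\left(-8\right) \left(-4\right)\right) - 39 = 45 \cdot 32 - 39 = 1440 - 39 = 1401$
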